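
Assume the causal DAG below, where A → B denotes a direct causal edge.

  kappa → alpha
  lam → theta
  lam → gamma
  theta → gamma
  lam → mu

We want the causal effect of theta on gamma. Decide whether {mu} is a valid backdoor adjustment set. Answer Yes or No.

No

Backdoor paths from theta to gamma (paths whose first edge points into theta):
  P1: theta <- lam -> gamma
Condition 1 (no descendant of theta in the set): holds — descendants of theta are {gamma}; none are in {mu}.
Condition 2 (every backdoor path blocked by {mu}):
  P1: open — no interior node is in the conditioning set.
{mu} does not satisfy the backdoor criterion.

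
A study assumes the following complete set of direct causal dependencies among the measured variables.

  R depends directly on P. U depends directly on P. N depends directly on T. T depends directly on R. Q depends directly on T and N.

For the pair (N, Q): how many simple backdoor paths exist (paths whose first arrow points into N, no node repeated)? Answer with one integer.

A backdoor path from N to Q is any simple undirected path whose first edge points into N (i.e. leaves N via a parent).
Parents of N: {T}.
Enumerating:
  P1: N <- T -> Q
That exhausts the simple backdoor paths. Count: 1.

1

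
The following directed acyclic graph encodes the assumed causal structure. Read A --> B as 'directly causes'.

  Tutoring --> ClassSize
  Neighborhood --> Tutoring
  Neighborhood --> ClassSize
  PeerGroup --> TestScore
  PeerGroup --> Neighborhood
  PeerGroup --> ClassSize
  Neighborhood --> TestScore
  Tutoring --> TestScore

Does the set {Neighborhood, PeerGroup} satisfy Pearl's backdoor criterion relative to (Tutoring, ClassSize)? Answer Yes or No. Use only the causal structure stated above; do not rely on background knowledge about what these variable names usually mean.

Yes

Backdoor paths from Tutoring to ClassSize (paths whose first edge points into Tutoring):
  P1: Tutoring <- Neighborhood <- PeerGroup -> ClassSize
  P2: Tutoring <- Neighborhood -> ClassSize
  P3: Tutoring <- Neighborhood -> TestScore <- PeerGroup -> ClassSize
Condition 1 (no descendant of Tutoring in the set): holds — descendants of Tutoring are {ClassSize, TestScore}; none are in {Neighborhood, PeerGroup}.
Condition 2 (every backdoor path blocked by {Neighborhood, PeerGroup}):
  P1: blocked at chain node Neighborhood ∈ conditioning set.
  P2: blocked at fork node Neighborhood ∈ conditioning set.
  P3: blocked at fork node Neighborhood ∈ conditioning set.
{Neighborhood, PeerGroup} satisfies the backdoor criterion.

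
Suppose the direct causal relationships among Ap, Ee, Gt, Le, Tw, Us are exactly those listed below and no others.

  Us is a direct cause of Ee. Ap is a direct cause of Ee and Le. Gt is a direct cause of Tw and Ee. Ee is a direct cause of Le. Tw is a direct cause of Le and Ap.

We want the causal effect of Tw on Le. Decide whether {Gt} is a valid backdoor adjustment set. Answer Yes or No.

Yes

Backdoor paths from Tw to Le (paths whose first edge points into Tw):
  P1: Tw <- Gt -> Ee <- Ap -> Le
  P2: Tw <- Gt -> Ee -> Le
Condition 1 (no descendant of Tw in the set): holds — descendants of Tw are {Ap, Ee, Le}; none are in {Gt}.
Condition 2 (every backdoor path blocked by {Gt}):
  P1: blocked at fork node Gt ∈ conditioning set.
  P2: blocked at fork node Gt ∈ conditioning set.
{Gt} satisfies the backdoor criterion.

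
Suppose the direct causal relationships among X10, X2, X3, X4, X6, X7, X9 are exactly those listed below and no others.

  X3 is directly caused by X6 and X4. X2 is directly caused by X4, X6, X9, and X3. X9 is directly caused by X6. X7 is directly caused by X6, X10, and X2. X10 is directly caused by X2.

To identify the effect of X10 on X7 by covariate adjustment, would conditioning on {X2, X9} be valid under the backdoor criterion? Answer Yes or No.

Yes

Backdoor paths from X10 to X7 (paths whose first edge points into X10):
  P1: X10 <- X2 <- X6 -> X7
  P2: X10 <- X2 <- X4 -> X3 <- X6 -> X7
  P3: X10 <- X2 <- X9 <- X6 -> X7
  P4: X10 <- X2 <- X3 <- X6 -> X7
  P5: X10 <- X2 -> X7
Condition 1 (no descendant of X10 in the set): holds — descendants of X10 are {X7}; none are in {X2, X9}.
Condition 2 (every backdoor path blocked by {X2, X9}):
  P1: blocked at chain node X2 ∈ conditioning set.
  P2: blocked at chain node X2 ∈ conditioning set.
  P3: blocked at chain node X2 ∈ conditioning set.
  P4: blocked at chain node X2 ∈ conditioning set.
  P5: blocked at fork node X2 ∈ conditioning set.
{X2, X9} satisfies the backdoor criterion.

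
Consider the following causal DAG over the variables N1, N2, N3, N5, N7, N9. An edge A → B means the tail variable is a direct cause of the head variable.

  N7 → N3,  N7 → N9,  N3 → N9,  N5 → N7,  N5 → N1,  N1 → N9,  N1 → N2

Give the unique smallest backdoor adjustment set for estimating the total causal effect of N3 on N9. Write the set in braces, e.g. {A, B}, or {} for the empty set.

Variables eligible for adjustment (non-descendants of N3, excluding N3 and N9): {N1, N2, N5, N7}.
Backdoor paths from N3 to N9:
  P1: N3 <- N7 <- N5 -> N1 -> N9
  P2: N3 <- N7 -> N9
The empty set is not sufficient: P1 (N3 <- N7 <- N5 -> N1 -> N9) has no collider blocking it and no conditioned non-collider, so it is open.
Try {N7}:
  P1: blocked at chain node N7 ∈ conditioning set.
  P2: blocked at fork node N7 ∈ conditioning set.
{N7} contains no descendant of N3 and blocks every backdoor path.
No other singleton works — e.g. {N5} leaves P2 open — so {N7} is the unique smallest valid adjustment set.

{N7}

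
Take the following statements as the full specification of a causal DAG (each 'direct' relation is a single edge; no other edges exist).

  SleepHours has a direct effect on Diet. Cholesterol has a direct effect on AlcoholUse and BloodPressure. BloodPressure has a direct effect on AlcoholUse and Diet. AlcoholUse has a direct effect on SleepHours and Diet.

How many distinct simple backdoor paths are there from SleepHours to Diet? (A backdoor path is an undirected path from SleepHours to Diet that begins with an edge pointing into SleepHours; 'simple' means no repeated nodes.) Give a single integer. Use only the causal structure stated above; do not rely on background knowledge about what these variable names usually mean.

A backdoor path from SleepHours to Diet is any simple undirected path whose first edge points into SleepHours (i.e. leaves SleepHours via a parent).
Parents of SleepHours: {AlcoholUse}.
Enumerating:
  P1: SleepHours <- AlcoholUse <- Cholesterol -> BloodPressure -> Diet
  P2: SleepHours <- AlcoholUse <- BloodPressure -> Diet
  P3: SleepHours <- AlcoholUse -> Diet
That exhausts the simple backdoor paths. Count: 3.

3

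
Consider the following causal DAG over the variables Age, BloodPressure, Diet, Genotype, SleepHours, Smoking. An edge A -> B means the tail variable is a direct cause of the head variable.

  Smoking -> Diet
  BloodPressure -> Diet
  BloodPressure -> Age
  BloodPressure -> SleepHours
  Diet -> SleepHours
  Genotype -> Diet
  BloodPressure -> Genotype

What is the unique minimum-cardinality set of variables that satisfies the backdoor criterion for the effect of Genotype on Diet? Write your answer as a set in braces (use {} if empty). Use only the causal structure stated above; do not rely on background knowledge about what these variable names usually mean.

Variables eligible for adjustment (non-descendants of Genotype, excluding Genotype and Diet): {Age, BloodPressure, Smoking}.
Backdoor paths from Genotype to Diet:
  P1: Genotype <- BloodPressure -> Diet
  P2: Genotype <- BloodPressure -> SleepHours <- Diet
The empty set is not sufficient: P1 (Genotype <- BloodPressure -> Diet) has no collider blocking it and no conditioned non-collider, so it is open.
Try {BloodPressure}:
  P1: blocked at fork node BloodPressure ∈ conditioning set.
  P2: blocked at fork node BloodPressure ∈ conditioning set.
{BloodPressure} contains no descendant of Genotype and blocks every backdoor path.
No other singleton works — e.g. {Age} leaves P1 open — so {BloodPressure} is the unique smallest valid adjustment set.

{BloodPressure}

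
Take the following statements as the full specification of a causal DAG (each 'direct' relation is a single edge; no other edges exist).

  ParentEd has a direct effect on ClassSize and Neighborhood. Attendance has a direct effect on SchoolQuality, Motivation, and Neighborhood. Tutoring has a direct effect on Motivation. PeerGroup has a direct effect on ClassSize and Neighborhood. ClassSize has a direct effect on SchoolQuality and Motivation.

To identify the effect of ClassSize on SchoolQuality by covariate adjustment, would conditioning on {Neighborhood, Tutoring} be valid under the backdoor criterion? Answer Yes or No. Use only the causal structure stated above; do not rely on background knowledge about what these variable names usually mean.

Backdoor paths from ClassSize to SchoolQuality (paths whose first edge points into ClassSize):
  P1: ClassSize <- PeerGroup -> Neighborhood <- Attendance -> SchoolQuality
  P2: ClassSize <- ParentEd -> Neighborhood <- Attendance -> SchoolQuality
Condition 1 (no descendant of ClassSize in the set): holds — descendants of ClassSize are {Motivation, SchoolQuality}; none are in {Neighborhood, Tutoring}.
Condition 2 (every backdoor path blocked by {Neighborhood, Tutoring}):
  P1: open — collider(s) Neighborhood are conditioned on (or have a conditioned descendant) and no non-collider on the path is in the set.
  P2: open — collider(s) Neighborhood are conditioned on (or have a conditioned descendant) and no non-collider on the path is in the set.
{Neighborhood, Tutoring} does not satisfy the backdoor criterion.

No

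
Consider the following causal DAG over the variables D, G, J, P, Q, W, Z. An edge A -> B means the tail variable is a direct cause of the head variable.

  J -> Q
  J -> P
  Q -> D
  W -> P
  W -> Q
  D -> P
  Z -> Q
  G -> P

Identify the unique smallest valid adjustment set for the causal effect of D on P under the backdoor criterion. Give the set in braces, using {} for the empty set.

{Q}

Variables eligible for adjustment (non-descendants of D, excluding D and P): {G, J, Q, W, Z}.
Backdoor paths from D to P:
  P1: D <- Q <- J -> P
  P2: D <- Q <- W -> P
The empty set is not sufficient: P1 (D <- Q <- J -> P) has no collider blocking it and no conditioned non-collider, so it is open.
Try {Q}:
  P1: blocked at chain node Q ∈ conditioning set.
  P2: blocked at chain node Q ∈ conditioning set.
{Q} contains no descendant of D and blocks every backdoor path.
No other singleton works — e.g. {Z} leaves P1 open — so {Q} is the unique smallest valid adjustment set.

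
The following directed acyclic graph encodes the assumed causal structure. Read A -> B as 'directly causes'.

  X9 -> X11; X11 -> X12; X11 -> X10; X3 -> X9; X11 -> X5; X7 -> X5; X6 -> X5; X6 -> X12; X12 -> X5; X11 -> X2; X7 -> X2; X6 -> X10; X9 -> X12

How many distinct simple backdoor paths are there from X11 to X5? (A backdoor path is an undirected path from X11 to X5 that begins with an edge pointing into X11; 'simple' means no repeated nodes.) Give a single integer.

A backdoor path from X11 to X5 is any simple undirected path whose first edge points into X11 (i.e. leaves X11 via a parent).
Parents of X11: {X9}.
Enumerating:
  P1: X11 <- X9 -> X12 <- X6 -> X5
  P2: X11 <- X9 -> X12 -> X5
That exhausts the simple backdoor paths. Count: 2.

2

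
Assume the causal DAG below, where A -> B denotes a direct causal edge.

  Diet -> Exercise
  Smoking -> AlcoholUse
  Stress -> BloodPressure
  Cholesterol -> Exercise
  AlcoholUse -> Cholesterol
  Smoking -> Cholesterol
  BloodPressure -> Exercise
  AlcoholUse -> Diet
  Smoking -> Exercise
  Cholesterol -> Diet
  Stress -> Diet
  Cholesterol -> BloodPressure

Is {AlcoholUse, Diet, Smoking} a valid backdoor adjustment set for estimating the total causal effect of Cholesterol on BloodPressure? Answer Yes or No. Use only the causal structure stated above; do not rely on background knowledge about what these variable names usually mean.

No

Backdoor paths from Cholesterol to BloodPressure (paths whose first edge points into Cholesterol):
  P1: Cholesterol <- Smoking -> AlcoholUse -> Diet <- Stress -> BloodPressure
  P2: Cholesterol <- Smoking -> AlcoholUse -> Diet -> Exercise <- BloodPressure
  P3: Cholesterol <- Smoking -> Exercise <- BloodPressure
  P4: Cholesterol <- Smoking -> Exercise <- Diet <- Stress -> BloodPressure
  P5: Cholesterol <- AlcoholUse <- Smoking -> Exercise <- BloodPressure
  P6: Cholesterol <- AlcoholUse <- Smoking -> Exercise <- Diet <- Stress -> BloodPressure
  P7: Cholesterol <- AlcoholUse -> Diet <- Stress -> BloodPressure
  P8: Cholesterol <- AlcoholUse -> Diet -> Exercise <- BloodPressure
Condition 1 (no descendant of Cholesterol in the set): FAILS — Diet is a descendant of Cholesterol.
Condition 2 (every backdoor path blocked by {AlcoholUse, Diet, Smoking}):
  P1: blocked at fork node Smoking ∈ conditioning set.
  P2: blocked at fork node Smoking ∈ conditioning set.
  P3: blocked at fork node Smoking ∈ conditioning set.
  P4: blocked at fork node Smoking ∈ conditioning set.
  P5: blocked at chain node AlcoholUse ∈ conditioning set.
  P6: blocked at chain node AlcoholUse ∈ conditioning set.
  P7: blocked at fork node AlcoholUse ∈ conditioning set.
  P8: blocked at fork node AlcoholUse ∈ conditioning set.
{AlcoholUse, Diet, Smoking} does not satisfy the backdoor criterion.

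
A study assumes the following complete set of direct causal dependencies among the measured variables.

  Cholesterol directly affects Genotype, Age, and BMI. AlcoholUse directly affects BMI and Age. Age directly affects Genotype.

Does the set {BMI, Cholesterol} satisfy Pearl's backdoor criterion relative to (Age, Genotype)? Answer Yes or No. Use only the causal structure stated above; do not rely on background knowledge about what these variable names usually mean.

Yes

Backdoor paths from Age to Genotype (paths whose first edge points into Age):
  P1: Age <- Cholesterol -> Genotype
  P2: Age <- AlcoholUse -> BMI <- Cholesterol -> Genotype
Condition 1 (no descendant of Age in the set): holds — descendants of Age are {Genotype}; none are in {BMI, Cholesterol}.
Condition 2 (every backdoor path blocked by {BMI, Cholesterol}):
  P1: blocked at fork node Cholesterol ∈ conditioning set.
  P2: blocked at fork node Cholesterol ∈ conditioning set.
{BMI, Cholesterol} satisfies the backdoor criterion.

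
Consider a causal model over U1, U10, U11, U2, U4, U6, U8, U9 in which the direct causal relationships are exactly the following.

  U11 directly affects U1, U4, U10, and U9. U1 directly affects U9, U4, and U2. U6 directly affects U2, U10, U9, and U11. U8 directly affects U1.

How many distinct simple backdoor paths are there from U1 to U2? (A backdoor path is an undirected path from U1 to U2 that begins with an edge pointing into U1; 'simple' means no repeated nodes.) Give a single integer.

A backdoor path from U1 to U2 is any simple undirected path whose first edge points into U1 (i.e. leaves U1 via a parent).
Parents of U1: {U11, U8}.
Enumerating:
  P1: U1 <- U11 <- U6 -> U2
  P2: U1 <- U11 -> U10 <- U6 -> U2
  P3: U1 <- U11 -> U9 <- U6 -> U2
That exhausts the simple backdoor paths. Count: 3.

3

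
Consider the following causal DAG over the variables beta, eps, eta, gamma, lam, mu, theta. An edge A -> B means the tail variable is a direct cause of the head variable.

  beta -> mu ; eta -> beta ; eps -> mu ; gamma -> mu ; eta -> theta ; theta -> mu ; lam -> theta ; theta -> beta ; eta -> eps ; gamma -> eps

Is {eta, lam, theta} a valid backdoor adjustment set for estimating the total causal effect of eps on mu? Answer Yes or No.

No

Backdoor paths from eps to mu (paths whose first edge points into eps):
  P1: eps <- eta -> theta -> beta -> mu
  P2: eps <- eta -> theta -> mu
  P3: eps <- eta -> beta <- theta -> mu
  P4: eps <- eta -> beta -> mu
  P5: eps <- gamma -> mu
Condition 1 (no descendant of eps in the set): holds — descendants of eps are {mu}; none are in {eta, lam, theta}.
Condition 2 (every backdoor path blocked by {eta, lam, theta}):
  P1: blocked at fork node eta ∈ conditioning set.
  P2: blocked at fork node eta ∈ conditioning set.
  P3: blocked at fork node eta ∈ conditioning set.
  P4: blocked at fork node eta ∈ conditioning set.
  P5: open — no interior node is in the conditioning set.
{eta, lam, theta} does not satisfy the backdoor criterion.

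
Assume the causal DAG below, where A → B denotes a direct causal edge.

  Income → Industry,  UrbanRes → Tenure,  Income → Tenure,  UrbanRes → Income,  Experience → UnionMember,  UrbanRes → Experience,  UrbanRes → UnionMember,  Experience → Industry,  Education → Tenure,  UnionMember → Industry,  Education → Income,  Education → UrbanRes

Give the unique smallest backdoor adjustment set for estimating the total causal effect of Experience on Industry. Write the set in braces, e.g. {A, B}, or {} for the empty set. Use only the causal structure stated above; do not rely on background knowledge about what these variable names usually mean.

Variables eligible for adjustment (non-descendants of Experience, excluding Experience and Industry): {Education, Income, Tenure, UrbanRes}.
Backdoor paths from Experience to Industry:
  P1: Experience <- UrbanRes <- Education -> Income -> Industry
  P2: Experience <- UrbanRes <- Education -> Tenure <- Income -> Industry
  P3: Experience <- UrbanRes -> Income -> Industry
  P4: Experience <- UrbanRes -> UnionMember -> Industry
  P5: Experience <- UrbanRes -> Tenure <- Education -> Income -> Industry
  P6: Experience <- UrbanRes -> Tenure <- Income -> Industry
The empty set is not sufficient: P1 (Experience <- UrbanRes <- Education -> Income -> Industry) has no collider blocking it and no conditioned non-collider, so it is open.
Try {UrbanRes}:
  P1: blocked at chain node UrbanRes ∈ conditioning set.
  P2: blocked at chain node UrbanRes ∈ conditioning set.
  P3: blocked at fork node UrbanRes ∈ conditioning set.
  P4: blocked at fork node UrbanRes ∈ conditioning set.
  P5: blocked at fork node UrbanRes ∈ conditioning set.
  P6: blocked at fork node UrbanRes ∈ conditioning set.
{UrbanRes} contains no descendant of Experience and blocks every backdoor path.
No other singleton works — e.g. {Education} leaves P3 open — so {UrbanRes} is the unique smallest valid adjustment set.

{UrbanRes}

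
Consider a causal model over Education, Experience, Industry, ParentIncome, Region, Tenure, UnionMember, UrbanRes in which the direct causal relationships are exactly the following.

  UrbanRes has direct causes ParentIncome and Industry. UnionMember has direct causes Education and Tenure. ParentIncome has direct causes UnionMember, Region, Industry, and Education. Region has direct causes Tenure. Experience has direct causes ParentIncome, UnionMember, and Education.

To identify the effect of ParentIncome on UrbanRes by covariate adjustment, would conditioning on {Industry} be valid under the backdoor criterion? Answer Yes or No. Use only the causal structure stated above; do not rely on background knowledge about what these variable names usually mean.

Yes

Backdoor paths from ParentIncome to UrbanRes (paths whose first edge points into ParentIncome):
  P1: ParentIncome <- Industry -> UrbanRes
Condition 1 (no descendant of ParentIncome in the set): holds — descendants of ParentIncome are {Experience, UrbanRes}; none are in {Industry}.
Condition 2 (every backdoor path blocked by {Industry}):
  P1: blocked at fork node Industry ∈ conditioning set.
{Industry} satisfies the backdoor criterion.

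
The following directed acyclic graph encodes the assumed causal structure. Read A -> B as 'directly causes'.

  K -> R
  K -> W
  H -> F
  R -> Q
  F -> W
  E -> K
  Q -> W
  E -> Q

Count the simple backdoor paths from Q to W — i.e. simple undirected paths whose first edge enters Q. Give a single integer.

A backdoor path from Q to W is any simple undirected path whose first edge points into Q (i.e. leaves Q via a parent).
Parents of Q: {E, R}.
Enumerating:
  P1: Q <- E -> K -> W
  P2: Q <- R <- K -> W
That exhausts the simple backdoor paths. Count: 2.

2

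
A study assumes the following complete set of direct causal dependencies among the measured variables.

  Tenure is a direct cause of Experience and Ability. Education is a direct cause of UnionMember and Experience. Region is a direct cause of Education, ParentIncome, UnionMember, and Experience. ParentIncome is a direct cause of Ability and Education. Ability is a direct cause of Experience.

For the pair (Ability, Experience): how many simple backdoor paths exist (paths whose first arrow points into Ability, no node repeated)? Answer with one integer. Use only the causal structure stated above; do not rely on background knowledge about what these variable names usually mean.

A backdoor path from Ability to Experience is any simple undirected path whose first edge points into Ability (i.e. leaves Ability via a parent).
Parents of Ability: {ParentIncome, Tenure}.
Enumerating:
  P1: Ability <- ParentIncome <- Region -> Education -> Experience
  P2: Ability <- ParentIncome <- Region -> UnionMember <- Education -> Experience
  P3: Ability <- ParentIncome <- Region -> Experience
  P4: Ability <- ParentIncome -> Education <- Region -> Experience
  P5: Ability <- ParentIncome -> Education -> UnionMember <- Region -> Experience
  P6: Ability <- ParentIncome -> Education -> Experience
  P7: Ability <- Tenure -> Experience
That exhausts the simple backdoor paths. Count: 7.

7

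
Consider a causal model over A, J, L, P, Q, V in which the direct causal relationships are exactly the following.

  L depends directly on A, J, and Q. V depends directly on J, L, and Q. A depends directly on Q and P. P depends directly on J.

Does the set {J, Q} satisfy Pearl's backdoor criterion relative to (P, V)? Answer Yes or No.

Yes

Backdoor paths from P to V (paths whose first edge points into P):
  P1: P <- J -> L <- Q -> V
  P2: P <- J -> L <- A <- Q -> V
  P3: P <- J -> L -> V
  P4: P <- J -> V
Condition 1 (no descendant of P in the set): holds — descendants of P are {A, L, V}; none are in {J, Q}.
Condition 2 (every backdoor path blocked by {J, Q}):
  P1: blocked at fork node J ∈ conditioning set.
  P2: blocked at fork node J ∈ conditioning set.
  P3: blocked at fork node J ∈ conditioning set.
  P4: blocked at fork node J ∈ conditioning set.
{J, Q} satisfies the backdoor criterion.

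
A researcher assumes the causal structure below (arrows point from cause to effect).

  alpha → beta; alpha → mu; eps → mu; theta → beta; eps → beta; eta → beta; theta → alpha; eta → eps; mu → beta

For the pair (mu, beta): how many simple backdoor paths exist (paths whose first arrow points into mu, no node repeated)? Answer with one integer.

A backdoor path from mu to beta is any simple undirected path whose first edge points into mu (i.e. leaves mu via a parent).
Parents of mu: {alpha, eps}.
Enumerating:
  P1: mu <- alpha <- theta -> beta
  P2: mu <- alpha -> beta
  P3: mu <- eps <- eta -> beta
  P4: mu <- eps -> beta
That exhausts the simple backdoor paths. Count: 4.

4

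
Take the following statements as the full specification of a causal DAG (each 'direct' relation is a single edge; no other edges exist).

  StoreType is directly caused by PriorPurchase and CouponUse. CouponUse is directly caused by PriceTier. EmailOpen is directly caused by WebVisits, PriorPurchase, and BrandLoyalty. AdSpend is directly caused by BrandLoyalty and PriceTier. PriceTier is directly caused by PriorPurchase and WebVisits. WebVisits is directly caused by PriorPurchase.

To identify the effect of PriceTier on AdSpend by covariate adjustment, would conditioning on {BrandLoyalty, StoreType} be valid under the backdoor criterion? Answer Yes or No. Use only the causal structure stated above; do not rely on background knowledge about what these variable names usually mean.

No

Backdoor paths from PriceTier to AdSpend (paths whose first edge points into PriceTier):
  P1: PriceTier <- PriorPurchase -> WebVisits -> EmailOpen <- BrandLoyalty -> AdSpend
  P2: PriceTier <- PriorPurchase -> EmailOpen <- BrandLoyalty -> AdSpend
  P3: PriceTier <- WebVisits <- PriorPurchase -> EmailOpen <- BrandLoyalty -> AdSpend
  P4: PriceTier <- WebVisits -> EmailOpen <- BrandLoyalty -> AdSpend
Condition 1 (no descendant of PriceTier in the set): FAILS — StoreType is a descendant of PriceTier.
Condition 2 (every backdoor path blocked by {BrandLoyalty, StoreType}):
  P1: blocked at collider EmailOpen (neither it nor any descendant is in the conditioning set).
  P2: blocked at collider EmailOpen (neither it nor any descendant is in the conditioning set).
  P3: blocked at collider EmailOpen (neither it nor any descendant is in the conditioning set).
  P4: blocked at collider EmailOpen (neither it nor any descendant is in the conditioning set).
{BrandLoyalty, StoreType} does not satisfy the backdoor criterion.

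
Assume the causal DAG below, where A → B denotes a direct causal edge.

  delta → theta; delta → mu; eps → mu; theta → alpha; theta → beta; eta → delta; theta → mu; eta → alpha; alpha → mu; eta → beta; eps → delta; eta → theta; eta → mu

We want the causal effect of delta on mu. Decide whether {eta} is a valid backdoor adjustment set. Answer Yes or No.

Backdoor paths from delta to mu (paths whose first edge points into delta):
  P1: delta <- eta -> theta -> alpha -> mu
  P2: delta <- eta -> theta -> mu
  P3: delta <- eta -> alpha <- theta -> mu
  P4: delta <- eta -> alpha -> mu
  P5: delta <- eta -> beta <- theta -> alpha -> mu
  P6: delta <- eta -> beta <- theta -> mu
  P7: delta <- eta -> mu
  P8: delta <- eps -> mu
Condition 1 (no descendant of delta in the set): holds — descendants of delta are {alpha, beta, mu, theta}; none are in {eta}.
Condition 2 (every backdoor path blocked by {eta}):
  P1: blocked at fork node eta ∈ conditioning set.
  P2: blocked at fork node eta ∈ conditioning set.
  P3: blocked at fork node eta ∈ conditioning set.
  P4: blocked at fork node eta ∈ conditioning set.
  P5: blocked at fork node eta ∈ conditioning set.
  P6: blocked at fork node eta ∈ conditioning set.
  P7: blocked at fork node eta ∈ conditioning set.
  P8: open — no interior node is in the conditioning set.
{eta} does not satisfy the backdoor criterion.

No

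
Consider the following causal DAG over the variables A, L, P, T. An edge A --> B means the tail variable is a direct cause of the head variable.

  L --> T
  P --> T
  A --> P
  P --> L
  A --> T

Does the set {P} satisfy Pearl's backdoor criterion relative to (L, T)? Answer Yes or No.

Yes

Backdoor paths from L to T (paths whose first edge points into L):
  P1: L <- P <- A -> T
  P2: L <- P -> T
Condition 1 (no descendant of L in the set): holds — descendants of L are {T}; none are in {P}.
Condition 2 (every backdoor path blocked by {P}):
  P1: blocked at chain node P ∈ conditioning set.
  P2: blocked at fork node P ∈ conditioning set.
{P} satisfies the backdoor criterion.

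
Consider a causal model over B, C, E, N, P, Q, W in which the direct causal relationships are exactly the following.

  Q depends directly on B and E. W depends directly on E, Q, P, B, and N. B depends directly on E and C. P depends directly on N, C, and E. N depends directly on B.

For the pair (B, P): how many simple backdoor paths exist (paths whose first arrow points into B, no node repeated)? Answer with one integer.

A backdoor path from B to P is any simple undirected path whose first edge points into B (i.e. leaves B via a parent).
Parents of B: {C, E}.
Enumerating:
  P1: B <- C -> P
  P2: B <- E -> Q -> W <- N -> P
  P3: B <- E -> Q -> W <- P
  P4: B <- E -> P
  P5: B <- E -> W <- N -> P
  P6: B <- E -> W <- P
That exhausts the simple backdoor paths. Count: 6.

6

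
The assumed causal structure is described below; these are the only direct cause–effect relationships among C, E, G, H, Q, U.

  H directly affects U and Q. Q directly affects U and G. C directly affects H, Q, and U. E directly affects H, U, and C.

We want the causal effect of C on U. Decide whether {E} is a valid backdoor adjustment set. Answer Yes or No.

Yes

Backdoor paths from C to U (paths whose first edge points into C):
  P1: C <- E -> H -> Q -> U
  P2: C <- E -> H -> U
  P3: C <- E -> U
Condition 1 (no descendant of C in the set): holds — descendants of C are {G, H, Q, U}; none are in {E}.
Condition 2 (every backdoor path blocked by {E}):
  P1: blocked at fork node E ∈ conditioning set.
  P2: blocked at fork node E ∈ conditioning set.
  P3: blocked at fork node E ∈ conditioning set.
{E} satisfies the backdoor criterion.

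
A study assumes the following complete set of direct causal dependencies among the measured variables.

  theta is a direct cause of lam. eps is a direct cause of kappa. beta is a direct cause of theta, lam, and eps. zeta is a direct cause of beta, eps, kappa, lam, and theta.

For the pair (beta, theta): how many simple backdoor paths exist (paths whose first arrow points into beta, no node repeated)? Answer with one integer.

2

A backdoor path from beta to theta is any simple undirected path whose first edge points into beta (i.e. leaves beta via a parent).
Parents of beta: {zeta}.
Enumerating:
  P1: beta <- zeta -> theta
  P2: beta <- zeta -> lam <- theta
That exhausts the simple backdoor paths. Count: 2.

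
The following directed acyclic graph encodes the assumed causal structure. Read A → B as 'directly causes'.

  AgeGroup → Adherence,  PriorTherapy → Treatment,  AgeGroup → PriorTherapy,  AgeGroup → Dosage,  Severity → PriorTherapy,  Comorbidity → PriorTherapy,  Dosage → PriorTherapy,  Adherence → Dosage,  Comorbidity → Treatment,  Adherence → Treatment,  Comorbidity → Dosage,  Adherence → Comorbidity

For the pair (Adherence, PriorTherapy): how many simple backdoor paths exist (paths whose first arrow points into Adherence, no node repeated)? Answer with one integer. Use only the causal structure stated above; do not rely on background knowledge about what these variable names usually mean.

A backdoor path from Adherence to PriorTherapy is any simple undirected path whose first edge points into Adherence (i.e. leaves Adherence via a parent).
Parents of Adherence: {AgeGroup}.
Enumerating:
  P1: Adherence <- AgeGroup -> Dosage <- Comorbidity -> PriorTherapy
  P2: Adherence <- AgeGroup -> Dosage <- Comorbidity -> Treatment <- PriorTherapy
  P3: Adherence <- AgeGroup -> Dosage -> PriorTherapy
  P4: Adherence <- AgeGroup -> PriorTherapy
That exhausts the simple backdoor paths. Count: 4.

4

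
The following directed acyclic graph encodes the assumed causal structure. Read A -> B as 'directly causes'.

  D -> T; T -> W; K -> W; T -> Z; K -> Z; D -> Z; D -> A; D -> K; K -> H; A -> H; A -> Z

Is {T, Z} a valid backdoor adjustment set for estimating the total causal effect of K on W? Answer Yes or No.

Backdoor paths from K to W (paths whose first edge points into K):
  P1: K <- D -> T -> W
  P2: K <- D -> A -> Z <- T -> W
  P3: K <- D -> Z <- T -> W
Condition 1 (no descendant of K in the set): FAILS — Z is a descendant of K.
Condition 2 (every backdoor path blocked by {T, Z}):
  P1: blocked at chain node T ∈ conditioning set.
  P2: blocked at fork node T ∈ conditioning set.
  P3: blocked at fork node T ∈ conditioning set.
{T, Z} does not satisfy the backdoor criterion.

No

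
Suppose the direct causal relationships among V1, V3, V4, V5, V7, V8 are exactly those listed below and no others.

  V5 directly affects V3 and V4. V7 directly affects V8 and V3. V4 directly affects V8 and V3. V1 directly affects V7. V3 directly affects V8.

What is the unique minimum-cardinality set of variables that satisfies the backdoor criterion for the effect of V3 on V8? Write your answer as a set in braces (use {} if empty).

{V4, V7}

Variables eligible for adjustment (non-descendants of V3, excluding V3 and V8): {V1, V4, V5, V7}.
Backdoor paths from V3 to V8:
  P1: V3 <- V5 -> V4 -> V8
  P2: V3 <- V4 -> V8
  P3: V3 <- V7 -> V8
The empty set is not sufficient: P1 (V3 <- V5 -> V4 -> V8) has no collider blocking it and no conditioned non-collider, so it is open.
Try {V4, V7}:
  P1: blocked at chain node V4 ∈ conditioning set.
  P2: blocked at fork node V4 ∈ conditioning set.
  P3: blocked at fork node V7 ∈ conditioning set.
{V4, V7} contains no descendant of V3 and blocks every backdoor path.
Every element of {V4, V7} is needed (dropping V4 leaves P1 open; dropping V7 leaves P3 open), so no proper subset is valid.
Among all size-2 subsets of the eligible variables, only {V4, V7} blocks every backdoor path, so it is the unique smallest valid adjustment set.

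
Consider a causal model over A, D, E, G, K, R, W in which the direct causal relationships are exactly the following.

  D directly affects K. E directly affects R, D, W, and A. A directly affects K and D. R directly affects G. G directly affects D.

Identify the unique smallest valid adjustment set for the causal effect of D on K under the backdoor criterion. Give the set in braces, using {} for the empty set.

Variables eligible for adjustment (non-descendants of D, excluding D and K): {A, E, G, R, W}.
Backdoor paths from D to K:
  P1: D <- E -> A -> K
  P2: D <- A -> K
  P3: D <- G <- R <- E -> A -> K
The empty set is not sufficient: P1 (D <- E -> A -> K) has no collider blocking it and no conditioned non-collider, so it is open.
Try {A}:
  P1: blocked at chain node A ∈ conditioning set.
  P2: blocked at fork node A ∈ conditioning set.
  P3: blocked at chain node A ∈ conditioning set.
{A} contains no descendant of D and blocks every backdoor path.
No other singleton works — e.g. {E} leaves P2 open — so {A} is the unique smallest valid adjustment set.

{A}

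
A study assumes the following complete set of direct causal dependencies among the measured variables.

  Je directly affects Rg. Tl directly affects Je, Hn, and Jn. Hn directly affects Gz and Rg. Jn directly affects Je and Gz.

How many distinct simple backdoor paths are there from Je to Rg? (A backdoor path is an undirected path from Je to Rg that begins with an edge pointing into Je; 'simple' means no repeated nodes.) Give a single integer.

A backdoor path from Je to Rg is any simple undirected path whose first edge points into Je (i.e. leaves Je via a parent).
Parents of Je: {Jn, Tl}.
Enumerating:
  P1: Je <- Tl -> Hn -> Rg
  P2: Je <- Tl -> Jn -> Gz <- Hn -> Rg
  P3: Je <- Jn <- Tl -> Hn -> Rg
  P4: Je <- Jn -> Gz <- Hn -> Rg
That exhausts the simple backdoor paths. Count: 4.

4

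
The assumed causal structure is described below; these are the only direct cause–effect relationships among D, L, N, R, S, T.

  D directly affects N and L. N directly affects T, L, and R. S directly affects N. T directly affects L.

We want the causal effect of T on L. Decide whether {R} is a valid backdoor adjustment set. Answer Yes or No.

No

Backdoor paths from T to L (paths whose first edge points into T):
  P1: T <- N <- D -> L
  P2: T <- N -> L
Condition 1 (no descendant of T in the set): holds — descendants of T are {L}; none are in {R}.
Condition 2 (every backdoor path blocked by {R}):
  P1: open — no interior node is in the conditioning set.
  P2: open — no interior node is in the conditioning set.
{R} does not satisfy the backdoor criterion.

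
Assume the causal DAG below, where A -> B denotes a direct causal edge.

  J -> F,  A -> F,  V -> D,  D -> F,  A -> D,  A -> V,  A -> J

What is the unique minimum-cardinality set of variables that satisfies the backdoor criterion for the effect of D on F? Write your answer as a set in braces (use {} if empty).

Variables eligible for adjustment (non-descendants of D, excluding D and F): {A, J, V}.
Backdoor paths from D to F:
  P1: D <- A -> J -> F
  P2: D <- A -> F
  P3: D <- V <- A -> J -> F
  P4: D <- V <- A -> F
The empty set is not sufficient: P1 (D <- A -> J -> F) has no collider blocking it and no conditioned non-collider, so it is open.
Try {A}:
  P1: blocked at fork node A ∈ conditioning set.
  P2: blocked at fork node A ∈ conditioning set.
  P3: blocked at fork node A ∈ conditioning set.
  P4: blocked at fork node A ∈ conditioning set.
{A} contains no descendant of D and blocks every backdoor path.
No other singleton works — e.g. {J} leaves P2 open — so {A} is the unique smallest valid adjustment set.

{A}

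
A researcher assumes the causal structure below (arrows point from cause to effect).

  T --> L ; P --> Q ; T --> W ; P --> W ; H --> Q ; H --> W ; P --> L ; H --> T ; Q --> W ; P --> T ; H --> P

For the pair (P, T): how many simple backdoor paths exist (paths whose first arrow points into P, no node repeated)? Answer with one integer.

A backdoor path from P to T is any simple undirected path whose first edge points into P (i.e. leaves P via a parent).
Parents of P: {H}.
Enumerating:
  P1: P <- H -> T
  P2: P <- H -> Q -> W <- T
  P3: P <- H -> W <- T
That exhausts the simple backdoor paths. Count: 3.

3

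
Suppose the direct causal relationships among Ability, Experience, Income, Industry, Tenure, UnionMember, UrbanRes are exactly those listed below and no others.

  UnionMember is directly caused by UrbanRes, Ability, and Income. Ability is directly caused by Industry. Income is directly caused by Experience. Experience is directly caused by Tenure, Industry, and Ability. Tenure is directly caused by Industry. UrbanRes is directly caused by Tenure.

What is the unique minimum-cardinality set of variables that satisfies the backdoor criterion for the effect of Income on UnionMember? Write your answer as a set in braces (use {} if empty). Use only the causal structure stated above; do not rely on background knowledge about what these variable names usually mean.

{Experience}

Variables eligible for adjustment (non-descendants of Income, excluding Income and UnionMember): {Ability, Experience, Industry, Tenure, UrbanRes}.
Backdoor paths from Income to UnionMember:
  P1: Income <- Experience <- Industry -> Tenure -> UrbanRes -> UnionMember
  P2: Income <- Experience <- Industry -> Ability -> UnionMember
  P3: Income <- Experience <- Tenure <- Industry -> Ability -> UnionMember
  P4: Income <- Experience <- Tenure -> UrbanRes -> UnionMember
  P5: Income <- Experience <- Ability <- Industry -> Tenure -> UrbanRes -> UnionMember
  P6: Income <- Experience <- Ability -> UnionMember
The empty set is not sufficient: P1 (Income <- Experience <- Industry -> Tenure -> UrbanRes -> UnionMember) has no collider blocking it and no conditioned non-collider, so it is open.
Try {Experience}:
  P1: blocked at chain node Experience ∈ conditioning set.
  P2: blocked at chain node Experience ∈ conditioning set.
  P3: blocked at chain node Experience ∈ conditioning set.
  P4: blocked at chain node Experience ∈ conditioning set.
  P5: blocked at chain node Experience ∈ conditioning set.
  P6: blocked at chain node Experience ∈ conditioning set.
{Experience} contains no descendant of Income and blocks every backdoor path.
No other singleton works — e.g. {Industry} leaves P4 open — so {Experience} is the unique smallest valid adjustment set.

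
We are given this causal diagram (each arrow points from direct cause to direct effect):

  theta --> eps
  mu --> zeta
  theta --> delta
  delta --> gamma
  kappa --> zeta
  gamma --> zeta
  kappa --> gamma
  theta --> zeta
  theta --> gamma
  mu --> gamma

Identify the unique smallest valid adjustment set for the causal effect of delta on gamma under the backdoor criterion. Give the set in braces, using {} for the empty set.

{theta}

Variables eligible for adjustment (non-descendants of delta, excluding delta and gamma): {eps, kappa, mu, theta}.
Backdoor paths from delta to gamma:
  P1: delta <- theta -> gamma
  P2: delta <- theta -> zeta <- kappa -> gamma
  P3: delta <- theta -> zeta <- mu -> gamma
  P4: delta <- theta -> zeta <- gamma
The empty set is not sufficient: P1 (delta <- theta -> gamma) has no collider blocking it and no conditioned non-collider, so it is open.
Try {theta}:
  P1: blocked at fork node theta ∈ conditioning set.
  P2: blocked at fork node theta ∈ conditioning set.
  P3: blocked at fork node theta ∈ conditioning set.
  P4: blocked at fork node theta ∈ conditioning set.
{theta} contains no descendant of delta and blocks every backdoor path.
No other singleton works — e.g. {kappa} leaves P1 open — so {theta} is the unique smallest valid adjustment set.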